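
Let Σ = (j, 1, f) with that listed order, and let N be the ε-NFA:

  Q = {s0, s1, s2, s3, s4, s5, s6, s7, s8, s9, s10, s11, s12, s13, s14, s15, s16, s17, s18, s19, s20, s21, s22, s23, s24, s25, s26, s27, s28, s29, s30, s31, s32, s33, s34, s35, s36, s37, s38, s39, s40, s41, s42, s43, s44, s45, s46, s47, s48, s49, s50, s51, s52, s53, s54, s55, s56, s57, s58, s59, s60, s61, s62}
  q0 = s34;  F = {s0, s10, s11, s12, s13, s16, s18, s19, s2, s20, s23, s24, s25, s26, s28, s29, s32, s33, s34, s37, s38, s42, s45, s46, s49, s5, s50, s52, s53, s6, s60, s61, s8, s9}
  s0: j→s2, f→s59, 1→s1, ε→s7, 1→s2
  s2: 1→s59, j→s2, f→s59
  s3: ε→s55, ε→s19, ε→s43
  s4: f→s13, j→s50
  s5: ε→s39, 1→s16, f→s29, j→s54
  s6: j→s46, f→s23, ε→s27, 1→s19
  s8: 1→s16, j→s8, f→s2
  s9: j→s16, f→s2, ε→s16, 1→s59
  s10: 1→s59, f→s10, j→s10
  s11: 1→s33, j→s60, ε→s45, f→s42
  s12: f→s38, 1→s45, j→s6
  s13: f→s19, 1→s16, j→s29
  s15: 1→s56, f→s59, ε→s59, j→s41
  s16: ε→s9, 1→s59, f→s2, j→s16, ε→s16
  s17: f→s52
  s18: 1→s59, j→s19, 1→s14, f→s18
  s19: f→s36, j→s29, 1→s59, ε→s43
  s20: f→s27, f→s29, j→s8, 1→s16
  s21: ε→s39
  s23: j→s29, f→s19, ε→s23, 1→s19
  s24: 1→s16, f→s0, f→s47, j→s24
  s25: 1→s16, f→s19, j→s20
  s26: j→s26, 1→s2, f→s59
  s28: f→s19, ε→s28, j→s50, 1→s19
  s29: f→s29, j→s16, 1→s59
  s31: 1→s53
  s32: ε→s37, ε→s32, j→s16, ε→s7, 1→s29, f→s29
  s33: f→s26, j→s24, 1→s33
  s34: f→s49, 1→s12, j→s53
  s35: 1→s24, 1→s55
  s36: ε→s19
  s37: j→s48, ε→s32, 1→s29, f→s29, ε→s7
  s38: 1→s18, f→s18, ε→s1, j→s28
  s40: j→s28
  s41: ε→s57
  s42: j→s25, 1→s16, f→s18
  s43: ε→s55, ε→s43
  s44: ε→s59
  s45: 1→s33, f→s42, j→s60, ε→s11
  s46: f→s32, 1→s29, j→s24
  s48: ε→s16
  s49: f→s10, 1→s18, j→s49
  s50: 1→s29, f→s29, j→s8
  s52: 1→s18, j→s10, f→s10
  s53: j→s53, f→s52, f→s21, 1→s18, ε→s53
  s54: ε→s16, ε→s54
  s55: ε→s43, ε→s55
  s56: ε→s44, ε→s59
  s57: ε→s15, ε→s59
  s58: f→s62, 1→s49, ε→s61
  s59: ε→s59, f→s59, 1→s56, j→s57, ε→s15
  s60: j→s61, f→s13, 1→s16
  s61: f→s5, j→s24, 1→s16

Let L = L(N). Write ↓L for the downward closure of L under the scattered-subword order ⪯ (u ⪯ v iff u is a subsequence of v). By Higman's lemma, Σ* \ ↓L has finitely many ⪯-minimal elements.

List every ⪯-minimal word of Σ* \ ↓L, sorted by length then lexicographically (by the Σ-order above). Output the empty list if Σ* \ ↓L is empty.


A = [j11, f11, ff1, jfj1, 111ff, 1jjjff].

|Q|=63, |F|=34, |δ|=162 (40 ε).
min D↑ (32 st, q0=0, F={11}): 0:j→1,1→2,f→3 1:j→1,1→4,f→5 2:j→6,1→7,f→8 3:j→3,1→4,f→9 4:j→10,1→11,f→4 5:j→9,1→4,f→9 6:j→12,1→10,f→13 7:j→14,1→15,f→16 8:j→17,1→4,f→4 9:j→9,1→11,f→9 10:j→18,1→11,f→10 11:j→11,1→11,f→11 12:j→19,1→18,f→20 13:j→18,1→10,f→10 14:j→21,1→22,f→23 15:j→19,1→15,f→24 16:j→25,1→22,f→4 17:j→26,1→10,f→10 18:j→22,1→11,f→18 19:j→19,1→22,f→27 20:j→22,1→18,f→18 21:j→19,1→22,f→28 22:j→22,1→11,f→29 23:j→18,1→22,f→10 24:j→24,1→29,f→11 25:j→30,1→22,f→10 26:j→31,1→18,f→18 27:j→29,1→29,f→11 28:j→22,1→22,f→18 29:j→29,1→11,f→11 30:j→31,1→22,f→18 31:j→31,1→22,f→29.
'j11': N↓-sim [52, 45, 17, 7] end={s14,s15,s41,s44,s56,s57,s59} ∉↓L; 3/3 single-dels accept.
'f11': N↓-sim [52, 41, 17, 7] end={s14,s15,s41,s44,s56,s57,s59} — reject; 3/3 deletions ∈↓L.
'ff1': run [52, 41, 18, 7] end={s14,s15,s41,s44,s56,s57,s59} — reject; 3/3 del acc.
'jfj1': |S_i|=[52, 45, 32, 17, 6] end={s15,s41,s44,s56,s57,s59} — reject; 4/4 deletions ∈↓L.
'111ff': |S_i|=[52, 46, 36, 17, 12, 6] end={s15,s41,s44,s56,s57,s59} ∉↓L; 5/5 del acc.
'1jjjff': run [52, 46, 38, 28, 18, 11, 6] end={s15,s41,s44,s56,s57,s59} ∉↓L; 6/6 del acc.
6 words, ⪯-incomp.


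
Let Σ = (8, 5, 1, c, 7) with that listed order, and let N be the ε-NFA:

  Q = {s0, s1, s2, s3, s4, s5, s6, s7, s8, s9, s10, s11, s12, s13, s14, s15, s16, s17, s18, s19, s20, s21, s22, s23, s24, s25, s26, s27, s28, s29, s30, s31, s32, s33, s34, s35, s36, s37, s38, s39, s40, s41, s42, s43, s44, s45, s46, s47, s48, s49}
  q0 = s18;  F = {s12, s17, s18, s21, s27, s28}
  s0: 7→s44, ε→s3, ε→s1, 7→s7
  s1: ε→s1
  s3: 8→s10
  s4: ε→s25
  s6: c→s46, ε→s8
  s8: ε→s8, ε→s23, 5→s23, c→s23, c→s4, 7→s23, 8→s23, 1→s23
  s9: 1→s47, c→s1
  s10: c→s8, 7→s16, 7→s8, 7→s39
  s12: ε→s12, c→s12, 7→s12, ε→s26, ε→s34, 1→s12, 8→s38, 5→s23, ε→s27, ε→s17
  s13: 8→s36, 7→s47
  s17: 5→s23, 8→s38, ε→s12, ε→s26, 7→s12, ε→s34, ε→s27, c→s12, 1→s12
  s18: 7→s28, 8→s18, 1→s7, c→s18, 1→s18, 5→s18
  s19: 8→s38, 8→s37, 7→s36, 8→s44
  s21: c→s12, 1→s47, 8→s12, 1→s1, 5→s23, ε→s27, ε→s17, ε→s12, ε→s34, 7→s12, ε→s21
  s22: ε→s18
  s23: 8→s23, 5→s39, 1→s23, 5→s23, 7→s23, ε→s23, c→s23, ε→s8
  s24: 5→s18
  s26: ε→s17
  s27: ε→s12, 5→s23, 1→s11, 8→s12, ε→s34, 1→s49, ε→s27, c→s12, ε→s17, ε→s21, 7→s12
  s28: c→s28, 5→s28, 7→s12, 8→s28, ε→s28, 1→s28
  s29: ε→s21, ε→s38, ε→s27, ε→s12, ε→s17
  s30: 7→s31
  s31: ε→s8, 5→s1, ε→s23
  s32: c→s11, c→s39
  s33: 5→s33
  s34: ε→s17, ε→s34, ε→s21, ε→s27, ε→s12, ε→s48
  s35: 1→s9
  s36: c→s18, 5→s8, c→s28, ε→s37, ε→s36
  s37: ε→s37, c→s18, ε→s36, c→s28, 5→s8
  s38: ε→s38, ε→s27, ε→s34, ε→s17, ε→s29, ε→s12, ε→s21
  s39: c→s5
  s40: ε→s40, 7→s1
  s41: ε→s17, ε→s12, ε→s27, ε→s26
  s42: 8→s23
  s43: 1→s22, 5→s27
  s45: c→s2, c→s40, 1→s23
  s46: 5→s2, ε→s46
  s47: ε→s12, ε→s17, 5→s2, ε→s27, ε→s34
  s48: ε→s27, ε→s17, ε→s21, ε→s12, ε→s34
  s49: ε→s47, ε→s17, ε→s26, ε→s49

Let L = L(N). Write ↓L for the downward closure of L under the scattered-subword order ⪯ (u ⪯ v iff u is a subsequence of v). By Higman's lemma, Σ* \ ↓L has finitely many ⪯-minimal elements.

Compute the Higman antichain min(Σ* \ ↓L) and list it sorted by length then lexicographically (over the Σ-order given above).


Antichain: [775].

|Q|=50, |F|=6, |δ|=158 (74 ε).
min D↑ (4 st, q0=0, F={3}): 0:8→0,5→0,1→0,c→0,7→1 1:8→1,5→1,1→1,c→1,7→2 2:8→2,5→3,1→2,c→2,7→2 3:8→3,5→3,1→3,c→3,7→3 (ε-aug+det+¬).
'775': run [23, 21, 20, 7] end={s2,s23,s25,s39,s4,s5,s8} — reject; 3/3 deletions ∈↓L.
1 minimals (antichain).


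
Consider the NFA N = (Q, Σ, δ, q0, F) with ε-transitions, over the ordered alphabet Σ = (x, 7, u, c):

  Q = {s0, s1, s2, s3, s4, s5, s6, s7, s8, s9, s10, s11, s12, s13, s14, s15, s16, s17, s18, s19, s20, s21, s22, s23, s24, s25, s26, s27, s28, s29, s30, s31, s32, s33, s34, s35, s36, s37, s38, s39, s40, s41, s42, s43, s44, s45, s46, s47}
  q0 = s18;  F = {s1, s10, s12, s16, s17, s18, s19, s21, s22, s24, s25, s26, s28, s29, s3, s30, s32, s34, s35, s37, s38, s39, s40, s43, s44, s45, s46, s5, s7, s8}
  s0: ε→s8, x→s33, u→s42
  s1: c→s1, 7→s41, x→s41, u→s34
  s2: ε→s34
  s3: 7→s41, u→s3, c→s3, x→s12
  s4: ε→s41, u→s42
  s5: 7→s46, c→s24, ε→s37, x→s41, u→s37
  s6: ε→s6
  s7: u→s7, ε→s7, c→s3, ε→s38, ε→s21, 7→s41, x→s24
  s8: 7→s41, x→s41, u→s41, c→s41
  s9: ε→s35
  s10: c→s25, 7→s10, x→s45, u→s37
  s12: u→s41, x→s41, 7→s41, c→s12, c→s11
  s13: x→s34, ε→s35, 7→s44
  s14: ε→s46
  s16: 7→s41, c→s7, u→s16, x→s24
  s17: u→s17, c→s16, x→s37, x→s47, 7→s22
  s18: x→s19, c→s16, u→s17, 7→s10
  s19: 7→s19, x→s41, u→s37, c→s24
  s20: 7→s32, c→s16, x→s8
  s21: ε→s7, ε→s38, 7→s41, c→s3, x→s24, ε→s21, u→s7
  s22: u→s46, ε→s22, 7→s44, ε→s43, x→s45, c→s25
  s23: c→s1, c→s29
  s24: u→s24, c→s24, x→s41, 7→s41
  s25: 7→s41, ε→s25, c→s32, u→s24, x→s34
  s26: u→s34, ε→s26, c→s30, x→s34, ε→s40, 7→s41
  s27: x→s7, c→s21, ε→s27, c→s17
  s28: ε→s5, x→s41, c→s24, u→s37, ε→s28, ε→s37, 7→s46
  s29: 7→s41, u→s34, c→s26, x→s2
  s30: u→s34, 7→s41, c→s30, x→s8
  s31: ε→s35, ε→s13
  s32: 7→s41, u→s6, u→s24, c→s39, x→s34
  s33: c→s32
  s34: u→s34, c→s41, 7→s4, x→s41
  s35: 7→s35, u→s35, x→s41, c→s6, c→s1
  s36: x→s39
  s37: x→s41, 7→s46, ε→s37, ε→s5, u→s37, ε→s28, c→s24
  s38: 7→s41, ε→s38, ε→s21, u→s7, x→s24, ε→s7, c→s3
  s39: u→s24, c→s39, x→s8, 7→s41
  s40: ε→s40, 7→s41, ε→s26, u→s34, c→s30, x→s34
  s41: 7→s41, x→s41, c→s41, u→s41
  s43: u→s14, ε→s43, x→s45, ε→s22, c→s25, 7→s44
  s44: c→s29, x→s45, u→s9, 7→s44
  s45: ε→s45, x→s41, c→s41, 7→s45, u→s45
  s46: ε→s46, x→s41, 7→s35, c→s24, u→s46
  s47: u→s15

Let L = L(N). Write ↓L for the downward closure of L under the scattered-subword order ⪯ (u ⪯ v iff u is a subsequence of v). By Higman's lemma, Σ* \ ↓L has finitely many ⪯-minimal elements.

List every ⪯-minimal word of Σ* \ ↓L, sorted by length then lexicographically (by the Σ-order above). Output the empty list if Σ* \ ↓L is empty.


min(Σ*\↓L) = [xx, c7, 7xc, 7ux, cccxu, u77cuc].

|Q|=48, |F|=30, |δ|=181 (37 ε).
min D↑ (25 st, q0=0, F={5}): 0:x→1,7→2,u→3,c→4 1:x→5,7→1,u→6,c→7 2:x→8,7→2,u→6,c→9 3:x→6,7→10,u→3,c→4 4:x→7,7→5,u→4,c→11 5:x→5,7→5,u→5,c→5 6:x→5,7→12,u→6,c→7 7:x→5,7→5,u→7,c→7 8:x→5,7→8,u→8,c→5 9:x→13,7→5,u→7,c→14 10:x→8,7→15,u→12,c→9 11:x→7,7→5,u→11,c→16 12:x→5,7→17,u→12,c→7 13:x→5,7→5,u→13,c→5 14:x→13,7→5,u→7,c→18 15:x→8,7→15,u→17,c→19 16:x→20,7→5,u→16,c→16 17:x→5,7→17,u→17,c→21 18:x→22,7→5,u→7,c→18 19:x→13,7→5,u→13,c→23 20:x→5,7→5,u→5,c→20 21:x→5,7→5,u→13,c→21 22:x→5,7→5,u→5,c→5 23:x→13,7→5,u→13,c→24 24:x→22,7→5,u→13,c→24 [Hopcroft].
'xx': N↓-sim [40, 20, 1] end={s41} — reject; 2/2 del acc.
'c7': |S_i|=[40, 23, 3] end={s4,s41,s42} — reject; 2/2 del acc.
'7xc': N↓-sim [40, 29, 7, 1] end={s41} ∉↓L; 3/3 single-dels accept.
'7ux': run [40, 29, 15, 1] end={s41} rej; 3/3 single-dels accept.
'cccxu': run [40, 23, 19, 12, 4, 1] end={s41} rej; 5/5 del acc.
'u77cuc': |S_i|=[40, 37, 24, 16, 12, 4, 1] end={s41} ∉↓L; 6/6 single-dels accept.
6 words, ⪯-incomp.


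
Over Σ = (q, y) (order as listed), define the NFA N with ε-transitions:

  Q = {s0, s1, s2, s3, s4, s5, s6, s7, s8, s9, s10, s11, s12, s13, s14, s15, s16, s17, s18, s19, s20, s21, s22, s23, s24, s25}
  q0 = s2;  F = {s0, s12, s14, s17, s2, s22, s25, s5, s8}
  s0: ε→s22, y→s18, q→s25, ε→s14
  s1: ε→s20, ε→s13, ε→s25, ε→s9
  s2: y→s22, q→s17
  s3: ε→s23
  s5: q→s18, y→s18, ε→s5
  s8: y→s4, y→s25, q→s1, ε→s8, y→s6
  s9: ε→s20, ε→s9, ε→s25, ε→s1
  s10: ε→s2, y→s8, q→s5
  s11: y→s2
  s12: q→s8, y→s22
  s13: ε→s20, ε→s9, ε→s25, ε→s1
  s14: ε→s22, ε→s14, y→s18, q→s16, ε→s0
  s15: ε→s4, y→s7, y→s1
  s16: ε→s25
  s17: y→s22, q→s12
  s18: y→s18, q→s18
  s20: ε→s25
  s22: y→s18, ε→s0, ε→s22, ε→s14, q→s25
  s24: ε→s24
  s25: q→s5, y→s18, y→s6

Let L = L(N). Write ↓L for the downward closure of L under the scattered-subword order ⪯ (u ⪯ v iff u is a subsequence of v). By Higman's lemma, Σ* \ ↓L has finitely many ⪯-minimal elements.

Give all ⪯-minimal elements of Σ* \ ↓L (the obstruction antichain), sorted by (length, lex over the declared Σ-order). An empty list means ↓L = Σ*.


Antichain: [yy, yqqq, qqqqy, qqqqqq, qqqyqq].

|Q|=26, |F|=9, |δ|=56 (28 ε).
min D↑ (8 st, q0=0, F={5}): 0:q→1,y→2 1:q→3,y→2 2:q→4,y→5 3:q→6,y→2 4:q→7,y→5 5:q→5,y→5 6:q→4,y→4 7:q→5,y→5.
'yy': N↓-sim [17, 9, 2] end={s18,s6} — reject; 2/2 single-dels accept.
'yqqq': |S_i|=[17, 9, 5, 2, 1] end={s18} — reject; 4/4 deletions ∈↓L.
'qqqqy': |S_i|=[17, 16, 15, 11, 8, 2] end={s18,s6} — reject; 5/5 del acc.
'qqqqqq': run [17, 16, 15, 11, 8, 2, 1] end={s18} — reject; 6/6 single-dels accept.
'qqqyqq': N↓-sim [17, 16, 15, 11, 5, 2, 1] end={s18} rej; 6/6 single-dels accept.
5 words, ⪯-incomp.


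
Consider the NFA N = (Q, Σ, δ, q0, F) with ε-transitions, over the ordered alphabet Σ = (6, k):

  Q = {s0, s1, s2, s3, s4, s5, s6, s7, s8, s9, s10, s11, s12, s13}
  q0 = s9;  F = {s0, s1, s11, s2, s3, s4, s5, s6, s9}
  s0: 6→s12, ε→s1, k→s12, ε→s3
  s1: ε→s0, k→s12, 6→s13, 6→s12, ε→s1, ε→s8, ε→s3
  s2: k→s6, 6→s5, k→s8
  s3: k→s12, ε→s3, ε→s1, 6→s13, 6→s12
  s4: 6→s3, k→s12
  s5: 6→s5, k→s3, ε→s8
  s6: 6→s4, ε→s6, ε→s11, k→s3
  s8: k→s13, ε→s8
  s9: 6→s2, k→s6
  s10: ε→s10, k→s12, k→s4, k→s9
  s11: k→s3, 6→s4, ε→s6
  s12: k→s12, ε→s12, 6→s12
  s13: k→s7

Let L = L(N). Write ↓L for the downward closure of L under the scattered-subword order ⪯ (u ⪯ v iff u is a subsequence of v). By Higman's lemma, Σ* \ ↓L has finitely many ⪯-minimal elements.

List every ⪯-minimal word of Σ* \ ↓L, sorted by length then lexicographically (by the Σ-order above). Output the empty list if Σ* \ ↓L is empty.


|Q|=14, |F|=9, |δ|=43 (15 ε).
min D↑ (7 st, q0=0, F={6}): 0:6→1,k→2 1:6→3,k→2 2:6→4,k→5 3:6→3,k→5 4:6→5,k→6 5:6→6,k→6 6:6→6,k→6 [Hopcroft].
'k6k': run [13, 10, 8, 3] end={s12,s13,s7} — reject; 3/3 deletions ∈↓L.
'kk6': N↓-sim [13, 10, 7, 3] end={s12,s13,s7} rej; 3/3 single-dels accept.
'kkk': N↓-sim [13, 10, 7, 3] end={s12,s13,s7} ∉↓L; 3/3 deletions ∈↓L.
'66k6': N↓-sim [13, 12, 9, 7, 3] end={s12,s13,s7} rej; 4/4 single-dels accept.
'66kk': |S_i|=[13, 12, 9, 7, 3] end={s12,s13,s7} rej; 4/4 deletions ∈↓L.
'k666': N↓-sim [13, 10, 8, 7, 3] end={s12,s13,s7} — reject; 4/4 del acc.
6 minimals (antichain).

A = [k6k, kk6, kkk, 66k6, 66kk, k666].


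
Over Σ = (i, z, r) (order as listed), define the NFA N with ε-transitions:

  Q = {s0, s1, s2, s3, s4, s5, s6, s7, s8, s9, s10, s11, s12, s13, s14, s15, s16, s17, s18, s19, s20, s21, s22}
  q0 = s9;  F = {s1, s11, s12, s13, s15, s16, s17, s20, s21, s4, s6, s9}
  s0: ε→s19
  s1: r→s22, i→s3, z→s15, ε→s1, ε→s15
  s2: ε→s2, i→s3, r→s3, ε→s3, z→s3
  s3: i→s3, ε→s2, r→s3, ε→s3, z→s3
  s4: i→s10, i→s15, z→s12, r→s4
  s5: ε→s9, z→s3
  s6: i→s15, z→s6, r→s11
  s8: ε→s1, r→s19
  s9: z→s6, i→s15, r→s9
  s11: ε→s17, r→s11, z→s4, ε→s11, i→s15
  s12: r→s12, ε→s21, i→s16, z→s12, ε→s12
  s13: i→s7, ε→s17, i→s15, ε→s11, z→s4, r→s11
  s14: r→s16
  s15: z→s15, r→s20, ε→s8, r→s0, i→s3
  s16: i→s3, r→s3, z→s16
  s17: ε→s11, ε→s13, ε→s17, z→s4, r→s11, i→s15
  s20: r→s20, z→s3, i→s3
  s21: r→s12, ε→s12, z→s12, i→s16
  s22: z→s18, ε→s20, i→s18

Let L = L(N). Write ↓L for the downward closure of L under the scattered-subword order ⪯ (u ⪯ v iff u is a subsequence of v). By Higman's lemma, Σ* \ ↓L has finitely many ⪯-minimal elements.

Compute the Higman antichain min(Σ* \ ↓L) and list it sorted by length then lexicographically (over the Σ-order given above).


Antichain: [ii, irz, zrzzir].

|Q|=23, |F|=12, |δ|=71 (21 ε).
min D↑ (9 st, q0=0, F={3}): 0:i→1,z→2,r→0 1:i→3,z→1,r→4 2:i→1,z→2,r→5 3:i→3,z→3,r→3 4:i→3,z→3,r→4 5:i→1,z→6,r→5 6:i→1,z→7,r→6 7:i→8,z→7,r→7 8:i→3,z→8,r→3.
'ii': run [21, 13, 3] end={s18,s2,s3} rej; 2/2 del acc.
'irz': N↓-sim [21, 13, 7, 3] end={s18,s2,s3} ∉↓L; 3/3 del acc.
'zrzzir': N↓-sim [21, 20, 19, 15, 13, 4, 2] end={s2,s3} rej; 6/6 single-dels accept.
3 minimals (antichain).


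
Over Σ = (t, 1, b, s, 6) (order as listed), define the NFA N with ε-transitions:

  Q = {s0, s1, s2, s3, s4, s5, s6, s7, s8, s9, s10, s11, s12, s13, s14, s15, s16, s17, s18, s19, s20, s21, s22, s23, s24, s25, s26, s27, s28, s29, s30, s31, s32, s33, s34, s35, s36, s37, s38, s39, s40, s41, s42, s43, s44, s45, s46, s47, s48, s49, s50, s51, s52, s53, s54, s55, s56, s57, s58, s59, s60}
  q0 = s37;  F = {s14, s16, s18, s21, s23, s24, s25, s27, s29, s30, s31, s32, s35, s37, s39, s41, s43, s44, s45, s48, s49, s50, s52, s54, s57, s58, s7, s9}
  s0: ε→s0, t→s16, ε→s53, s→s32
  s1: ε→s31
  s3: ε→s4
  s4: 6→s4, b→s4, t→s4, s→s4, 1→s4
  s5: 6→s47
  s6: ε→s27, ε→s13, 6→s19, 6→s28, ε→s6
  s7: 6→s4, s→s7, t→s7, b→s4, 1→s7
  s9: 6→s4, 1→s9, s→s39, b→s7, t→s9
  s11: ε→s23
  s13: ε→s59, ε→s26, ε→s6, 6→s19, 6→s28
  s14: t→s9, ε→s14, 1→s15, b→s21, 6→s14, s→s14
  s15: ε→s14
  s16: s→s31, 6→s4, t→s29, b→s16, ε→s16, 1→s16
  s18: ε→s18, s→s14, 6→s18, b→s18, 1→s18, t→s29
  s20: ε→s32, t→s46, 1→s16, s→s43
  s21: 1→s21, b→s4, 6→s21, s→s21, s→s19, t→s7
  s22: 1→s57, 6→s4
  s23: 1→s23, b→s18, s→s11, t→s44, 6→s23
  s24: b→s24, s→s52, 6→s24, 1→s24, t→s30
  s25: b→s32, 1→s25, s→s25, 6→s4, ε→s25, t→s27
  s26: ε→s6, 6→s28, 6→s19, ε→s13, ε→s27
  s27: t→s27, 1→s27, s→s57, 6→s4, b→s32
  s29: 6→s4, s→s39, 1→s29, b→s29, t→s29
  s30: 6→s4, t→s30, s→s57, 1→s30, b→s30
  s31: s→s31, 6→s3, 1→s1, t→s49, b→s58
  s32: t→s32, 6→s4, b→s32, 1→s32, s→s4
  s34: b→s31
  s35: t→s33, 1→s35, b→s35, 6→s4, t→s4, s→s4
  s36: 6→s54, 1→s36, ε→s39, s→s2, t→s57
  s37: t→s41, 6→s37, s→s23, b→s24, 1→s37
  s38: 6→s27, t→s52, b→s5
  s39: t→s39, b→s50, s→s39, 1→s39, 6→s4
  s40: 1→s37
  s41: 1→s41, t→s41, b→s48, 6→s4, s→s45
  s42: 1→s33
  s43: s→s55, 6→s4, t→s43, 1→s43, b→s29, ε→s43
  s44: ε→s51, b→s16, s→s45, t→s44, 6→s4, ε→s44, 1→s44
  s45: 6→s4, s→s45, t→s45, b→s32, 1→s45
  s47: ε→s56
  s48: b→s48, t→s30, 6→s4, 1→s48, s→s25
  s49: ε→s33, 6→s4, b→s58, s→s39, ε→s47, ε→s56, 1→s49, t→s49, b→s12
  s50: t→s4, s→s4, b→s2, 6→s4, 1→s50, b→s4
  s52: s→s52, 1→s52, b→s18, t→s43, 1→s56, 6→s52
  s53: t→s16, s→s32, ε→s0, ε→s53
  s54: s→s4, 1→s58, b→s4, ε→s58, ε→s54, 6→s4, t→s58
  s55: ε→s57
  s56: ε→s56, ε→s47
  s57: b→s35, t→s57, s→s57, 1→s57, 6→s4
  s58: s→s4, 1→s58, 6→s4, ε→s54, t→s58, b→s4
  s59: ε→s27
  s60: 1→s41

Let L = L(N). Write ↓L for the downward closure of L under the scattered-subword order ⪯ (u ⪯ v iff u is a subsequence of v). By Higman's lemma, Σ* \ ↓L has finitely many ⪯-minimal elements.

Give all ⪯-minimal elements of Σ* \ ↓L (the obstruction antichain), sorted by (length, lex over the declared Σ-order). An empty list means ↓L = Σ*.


|Q|=61, |F|=28, |δ|=214 (37 ε).
min D↑ (28 st, q0=0, F={6}): 0:t→1,1→0,b→2,s→3,6→0 1:t→1,1→1,b→4,s→5,6→6 2:t→7,1→2,b→2,s→8,6→2 3:t→9,1→3,b→10,s→3,6→3 4:t→7,1→4,b→4,s→11,6→6 5:t→5,1→5,b→12,s→5,6→6 6:t→6,1→6,b→6,s→6,6→6 7:t→7,1→7,b→7,s→13,6→6 8:t→14,1→8,b→10,s→8,6→8 9:t→9,1→9,b→15,s→5,6→6 10:t→16,1→10,b→10,s→17,6→10 11:t→18,1→11,b→12,s→11,6→6 12:t→12,1→12,b→12,s→6,6→6 13:t→13,1→13,b→19,s→13,6→6 14:t→14,1→14,b→16,s→13,6→6 15:t→16,1→15,b→15,s→20,6→6 16:t→16,1→16,b→16,s→21,6→6 17:t→22,1→17,b→23,s→17,6→17 18:t→18,1→18,b→12,s→13,6→6 19:t→6,1→19,b→19,s→6,6→6 20:t→24,1→20,b→25,s→20,6→6 21:t→21,1→21,b→26,s→21,6→6 22:t→22,1→22,b→27,s→21,6→6 23:t→27,1→23,b→6,s→23,6→23 24:t→24,1→24,b→25,s→21,6→6 25:t→25,1→25,b→6,s→6,6→6 26:t→6,1→26,b→6,s→6,6→6 27:t→27,1→27,b→6,s→27,6→6 [Hopcroft].
't6': run [41, 31, 2] end={s3,s4} ∉↓L; 2/2 single-dels accept.
'tsbs': |S_i|=[41, 31, 22, 9, 1] end={s4} — reject; 4/4 single-dels accept.
'btsbt': |S_i|=[41, 34, 21, 9, 5, 2] end={s33,s4} ∉↓L; 5/5 del acc.
'sbsbb': |S_i|=[41, 36, 25, 20, 9, 2] end={s2,s4} — reject; 5/5 deletions ∈↓L.
4 words, ⪯-incomp.

Antichain: [t6, tsbs, btsbt, sbsbb].


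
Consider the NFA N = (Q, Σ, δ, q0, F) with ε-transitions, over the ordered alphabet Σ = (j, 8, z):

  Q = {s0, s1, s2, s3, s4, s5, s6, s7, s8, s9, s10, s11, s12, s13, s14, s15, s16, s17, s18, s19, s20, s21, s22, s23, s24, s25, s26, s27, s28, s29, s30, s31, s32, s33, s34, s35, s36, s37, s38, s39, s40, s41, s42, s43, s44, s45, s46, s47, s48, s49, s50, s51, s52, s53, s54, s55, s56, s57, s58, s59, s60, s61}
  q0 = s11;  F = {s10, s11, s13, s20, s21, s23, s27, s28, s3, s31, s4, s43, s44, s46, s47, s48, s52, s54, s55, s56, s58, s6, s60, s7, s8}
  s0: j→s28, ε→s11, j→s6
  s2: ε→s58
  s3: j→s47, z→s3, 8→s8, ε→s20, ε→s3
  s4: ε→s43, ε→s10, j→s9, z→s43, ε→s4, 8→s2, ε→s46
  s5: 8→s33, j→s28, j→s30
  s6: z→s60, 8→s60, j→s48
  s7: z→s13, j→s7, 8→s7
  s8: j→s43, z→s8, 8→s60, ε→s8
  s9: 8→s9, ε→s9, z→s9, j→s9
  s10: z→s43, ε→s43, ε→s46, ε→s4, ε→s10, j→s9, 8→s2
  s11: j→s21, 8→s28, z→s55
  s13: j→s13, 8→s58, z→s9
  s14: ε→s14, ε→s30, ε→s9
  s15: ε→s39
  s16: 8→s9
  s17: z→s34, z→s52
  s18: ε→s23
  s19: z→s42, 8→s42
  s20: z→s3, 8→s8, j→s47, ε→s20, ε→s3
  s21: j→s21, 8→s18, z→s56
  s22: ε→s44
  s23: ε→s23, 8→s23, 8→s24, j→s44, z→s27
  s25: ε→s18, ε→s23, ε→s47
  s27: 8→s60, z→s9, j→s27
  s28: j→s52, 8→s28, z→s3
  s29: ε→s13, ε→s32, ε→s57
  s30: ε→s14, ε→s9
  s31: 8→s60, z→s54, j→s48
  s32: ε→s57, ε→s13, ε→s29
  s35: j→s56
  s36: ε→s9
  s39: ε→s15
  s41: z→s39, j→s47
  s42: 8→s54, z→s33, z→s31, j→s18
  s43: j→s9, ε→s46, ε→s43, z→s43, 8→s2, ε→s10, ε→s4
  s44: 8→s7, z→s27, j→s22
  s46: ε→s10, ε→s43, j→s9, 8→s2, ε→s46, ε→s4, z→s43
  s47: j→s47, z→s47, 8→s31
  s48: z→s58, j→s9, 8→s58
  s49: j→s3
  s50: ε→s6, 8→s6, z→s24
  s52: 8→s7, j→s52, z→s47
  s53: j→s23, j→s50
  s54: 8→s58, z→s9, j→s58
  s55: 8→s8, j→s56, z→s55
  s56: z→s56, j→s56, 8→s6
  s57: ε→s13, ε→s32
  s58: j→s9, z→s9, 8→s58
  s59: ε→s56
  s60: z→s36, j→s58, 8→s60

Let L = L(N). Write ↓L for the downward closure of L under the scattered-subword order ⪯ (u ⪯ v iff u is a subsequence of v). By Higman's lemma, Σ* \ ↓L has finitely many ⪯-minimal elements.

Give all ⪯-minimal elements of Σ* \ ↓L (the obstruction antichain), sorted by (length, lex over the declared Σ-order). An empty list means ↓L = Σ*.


|Q|=62, |F|=25, |δ|=149 (48 ε).
min D↑ (22 st, q0=0, F={16}): 0:j→1,8→2,z→3 1:j→1,8→4,z→5 2:j→6,8→2,z→7 3:j→5,8→8,z→3 4:j→9,8→4,z→10 5:j→5,8→11,z→5 6:j→6,8→12,z→13 7:j→13,8→8,z→7 8:j→14,8→15,z→8 9:j→9,8→12,z→10 10:j→10,8→15,z→16 11:j→17,8→15,z→15 12:j→12,8→12,z→18 13:j→13,8→19,z→13 14:j→16,8→20,z→14 15:j→20,8→15,z→16 16:j→16,8→16,z→16 17:j→16,8→20,z→20 18:j→18,8→20,z→16 19:j→17,8→15,z→21 20:j→16,8→20,z→16 21:j→20,8→20,z→16.
'j8zz': |S_i|=[31, 25, 17, 7, 2] end={s36,s9} rej; 4/4 single-dels accept.
'z8jj': run [31, 21, 14, 8, 1] end={s9} ∉↓L; 4/4 single-dels accept.
'z88z': |S_i|=[31, 21, 14, 5, 2] end={s36,s9} ∉↓L; 4/4 del acc.
'8j8z8j': |S_i|=[31, 27, 19, 10, 5, 2, 1] end={s9} rej; 6/6 del acc.
4 minimals (antichain).

Antichain: [j8zz, z8jj, z88z, 8j8z8j].


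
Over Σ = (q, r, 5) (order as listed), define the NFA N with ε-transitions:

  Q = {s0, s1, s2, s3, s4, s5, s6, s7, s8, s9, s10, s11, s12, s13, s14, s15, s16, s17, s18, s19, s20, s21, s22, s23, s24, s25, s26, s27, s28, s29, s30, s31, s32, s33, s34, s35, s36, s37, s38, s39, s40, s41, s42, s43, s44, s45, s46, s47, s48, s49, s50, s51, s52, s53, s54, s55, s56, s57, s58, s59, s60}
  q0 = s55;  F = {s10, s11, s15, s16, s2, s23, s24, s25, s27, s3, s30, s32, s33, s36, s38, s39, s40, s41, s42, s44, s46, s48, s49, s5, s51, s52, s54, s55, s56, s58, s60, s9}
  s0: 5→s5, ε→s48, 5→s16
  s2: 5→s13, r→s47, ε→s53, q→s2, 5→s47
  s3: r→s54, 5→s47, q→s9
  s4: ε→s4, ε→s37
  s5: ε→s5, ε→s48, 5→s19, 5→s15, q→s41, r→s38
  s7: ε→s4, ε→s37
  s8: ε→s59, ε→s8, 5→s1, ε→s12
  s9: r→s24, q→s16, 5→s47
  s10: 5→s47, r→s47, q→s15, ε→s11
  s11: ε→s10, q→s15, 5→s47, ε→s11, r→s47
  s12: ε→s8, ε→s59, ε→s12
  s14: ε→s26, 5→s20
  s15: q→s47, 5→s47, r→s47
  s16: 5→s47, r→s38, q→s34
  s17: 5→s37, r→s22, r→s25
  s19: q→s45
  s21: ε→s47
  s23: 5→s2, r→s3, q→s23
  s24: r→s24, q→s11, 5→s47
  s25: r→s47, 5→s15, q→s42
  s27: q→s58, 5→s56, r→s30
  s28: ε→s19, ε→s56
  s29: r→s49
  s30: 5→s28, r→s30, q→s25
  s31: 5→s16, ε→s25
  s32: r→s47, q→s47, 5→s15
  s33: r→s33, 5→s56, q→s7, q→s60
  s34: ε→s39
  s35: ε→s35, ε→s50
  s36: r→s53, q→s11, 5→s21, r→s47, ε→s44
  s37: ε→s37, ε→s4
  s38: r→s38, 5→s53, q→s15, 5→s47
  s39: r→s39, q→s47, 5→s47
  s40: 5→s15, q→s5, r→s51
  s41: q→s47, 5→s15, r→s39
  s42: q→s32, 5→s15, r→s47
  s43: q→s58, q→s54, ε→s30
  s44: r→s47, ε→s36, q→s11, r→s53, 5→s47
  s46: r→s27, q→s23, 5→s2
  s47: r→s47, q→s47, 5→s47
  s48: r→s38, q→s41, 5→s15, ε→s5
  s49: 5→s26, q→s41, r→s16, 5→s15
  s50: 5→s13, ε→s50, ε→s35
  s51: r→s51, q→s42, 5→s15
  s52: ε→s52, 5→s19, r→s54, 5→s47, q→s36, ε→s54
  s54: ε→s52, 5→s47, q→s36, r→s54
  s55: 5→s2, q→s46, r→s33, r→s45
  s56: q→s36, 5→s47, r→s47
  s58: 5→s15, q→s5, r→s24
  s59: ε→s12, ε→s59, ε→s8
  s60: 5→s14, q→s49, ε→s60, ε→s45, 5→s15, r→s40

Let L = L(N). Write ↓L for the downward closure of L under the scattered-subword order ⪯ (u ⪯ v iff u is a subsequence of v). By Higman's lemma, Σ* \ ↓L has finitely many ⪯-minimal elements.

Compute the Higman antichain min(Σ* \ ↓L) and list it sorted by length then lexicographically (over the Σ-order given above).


|Q|=61, |F|=32, |δ|=163 (41 ε).
min D↑ (29 st, q0=0, F={8}): 0:q→1,r→2,5→3 1:q→4,r→5,5→3 2:q→6,r→2,5→7 3:q→3,r→8,5→8 4:q→4,r→9,5→3 5:q→10,r→11,5→7 6:q→12,r→13,5→14 7:q→15,r→8,5→8 8:q→8,r→8,5→8 9:q→16,r→17,5→8 10:q→18,r→19,5→14 11:q→20,r→11,5→7 12:q→21,r→22,5→14 13:q→18,r→23,5→14 14:q→8,r→8,5→8 15:q→24,r→8,5→8 16:q→22,r→19,5→8 17:q→15,r→17,5→8 18:q→21,r→25,5→14 19:q→24,r→19,5→8 20:q→26,r→8,5→14 21:q→8,r→27,5→14 22:q→27,r→25,5→8 23:q→26,r→23,5→14 24:q→14,r→8,5→8 25:q→14,r→25,5→8 26:q→28,r→8,5→14 27:q→8,r→27,5→8 28:q→8,r→8,5→14 (ε-aug+det+¬).
'5r': N↓-sim [46, 17, 2] end={s47,s53} ∉↓L; 2/2 del acc.
'55': run [46, 17, 4] end={s13,s20,s21,s47} — reject; 2/2 single-dels accept.
'qqr5': N↓-sim [46, 44, 31, 19, 5] end={s19,s21,s45,s47,s53} ∉↓L; 4/4 single-dels accept.
'rq5q': run [46, 41, 33, 9, 2] end={s45,s47} rej; 4/4 del acc.
'qrrqr': N↓-sim [46, 44, 32, 22, 12, 2] end={s47,s53} — reject; 5/5 deletions ∈↓L.
'rqqqq': N↓-sim [46, 41, 33, 18, 7, 1] end={s47} — reject; 5/5 deletions ∈↓L.
6 minimals (antichain).

min(Σ*\↓L) = [5r, 55, qqr5, rq5q, qrrqr, rqqqq].


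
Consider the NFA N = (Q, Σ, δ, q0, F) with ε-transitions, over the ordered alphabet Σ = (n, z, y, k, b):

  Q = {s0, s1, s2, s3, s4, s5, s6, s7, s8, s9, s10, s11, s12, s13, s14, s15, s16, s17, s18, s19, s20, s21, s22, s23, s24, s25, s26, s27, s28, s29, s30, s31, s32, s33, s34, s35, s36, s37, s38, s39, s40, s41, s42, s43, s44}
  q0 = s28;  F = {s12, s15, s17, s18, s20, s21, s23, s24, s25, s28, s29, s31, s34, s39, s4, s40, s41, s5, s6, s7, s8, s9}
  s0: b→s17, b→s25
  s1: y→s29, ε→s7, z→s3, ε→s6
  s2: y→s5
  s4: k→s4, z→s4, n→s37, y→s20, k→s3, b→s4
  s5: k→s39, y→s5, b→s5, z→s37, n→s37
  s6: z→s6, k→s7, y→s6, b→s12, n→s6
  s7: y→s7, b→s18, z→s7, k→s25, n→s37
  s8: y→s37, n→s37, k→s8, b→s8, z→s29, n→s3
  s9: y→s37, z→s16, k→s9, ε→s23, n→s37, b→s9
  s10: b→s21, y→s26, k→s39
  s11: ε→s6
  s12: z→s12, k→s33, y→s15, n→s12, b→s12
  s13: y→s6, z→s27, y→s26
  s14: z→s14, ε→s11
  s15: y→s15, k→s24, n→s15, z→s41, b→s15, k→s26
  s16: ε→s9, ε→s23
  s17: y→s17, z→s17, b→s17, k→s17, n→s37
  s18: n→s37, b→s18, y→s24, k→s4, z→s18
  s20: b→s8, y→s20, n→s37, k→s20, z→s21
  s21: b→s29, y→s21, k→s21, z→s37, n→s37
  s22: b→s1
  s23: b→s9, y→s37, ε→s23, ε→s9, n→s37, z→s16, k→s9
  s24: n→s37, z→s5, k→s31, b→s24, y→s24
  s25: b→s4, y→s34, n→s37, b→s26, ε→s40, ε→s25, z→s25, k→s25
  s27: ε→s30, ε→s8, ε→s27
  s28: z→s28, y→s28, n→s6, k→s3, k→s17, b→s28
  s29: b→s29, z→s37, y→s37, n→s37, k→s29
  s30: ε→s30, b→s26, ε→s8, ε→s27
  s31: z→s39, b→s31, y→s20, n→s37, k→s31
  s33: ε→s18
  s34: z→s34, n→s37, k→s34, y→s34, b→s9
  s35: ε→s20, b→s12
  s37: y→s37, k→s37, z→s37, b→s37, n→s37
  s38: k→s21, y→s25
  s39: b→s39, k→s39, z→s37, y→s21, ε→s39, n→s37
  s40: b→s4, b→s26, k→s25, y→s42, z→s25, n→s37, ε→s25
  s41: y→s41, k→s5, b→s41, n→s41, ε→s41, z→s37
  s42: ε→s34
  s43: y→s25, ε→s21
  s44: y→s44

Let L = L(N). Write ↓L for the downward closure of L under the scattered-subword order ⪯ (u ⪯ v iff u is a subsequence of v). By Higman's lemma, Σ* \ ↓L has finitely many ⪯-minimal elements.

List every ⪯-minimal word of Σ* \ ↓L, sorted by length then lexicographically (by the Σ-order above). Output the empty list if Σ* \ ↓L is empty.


|Q|=45, |F|=22, |δ|=164 (24 ε).
min D↑ (21 st, q0=0, F={5}): 0:n→1,z→0,y→0,k→2,b→0 1:n→1,z→1,y→1,k→3,b→4 2:n→5,z→2,y→2,k→2,b→2 3:n→5,z→3,y→3,k→6,b→7 4:n→4,z→4,y→8,k→7,b→4 5:n→5,z→5,y→5,k→5,b→5 6:n→5,z→6,y→9,k→6,b→10 7:n→5,z→7,y→11,k→10,b→7 8:n→8,z→12,y→8,k→11,b→8 9:n→5,z→9,y→9,k→9,b→13 10:n→5,z→10,y→14,k→10,b→10 11:n→5,z→15,y→11,k→16,b→11 12:n→12,z→5,y→12,k→15,b→12 13:n→5,z→13,y→5,k→13,b→13 14:n→5,z→17,y→14,k→14,b→18 15:n→5,z→5,y→15,k→19,b→15 16:n→5,z→19,y→14,k→16,b→16 17:n→5,z→5,y→17,k→17,b→20 18:n→5,z→20,y→5,k→18,b→18 19:n→5,z→5,y→17,k→19,b→19 20:n→5,z→5,y→5,k→20,b→20.
'kn': N↓-sim [28, 23, 2] end={s3,s37} rej; 2/2 deletions ∈↓L.
'nbyzz': N↓-sim [28, 26, 20, 13, 6, 1] end={s37} — reject; 5/5 deletions ∈↓L.
'nkkyby': N↓-sim [28, 26, 22, 17, 11, 7, 1] end={s37} — reject; 6/6 single-dels accept.
3 words, ⪯-incomp.

min(Σ*\↓L) = [kn, nbyzz, nkkyby].


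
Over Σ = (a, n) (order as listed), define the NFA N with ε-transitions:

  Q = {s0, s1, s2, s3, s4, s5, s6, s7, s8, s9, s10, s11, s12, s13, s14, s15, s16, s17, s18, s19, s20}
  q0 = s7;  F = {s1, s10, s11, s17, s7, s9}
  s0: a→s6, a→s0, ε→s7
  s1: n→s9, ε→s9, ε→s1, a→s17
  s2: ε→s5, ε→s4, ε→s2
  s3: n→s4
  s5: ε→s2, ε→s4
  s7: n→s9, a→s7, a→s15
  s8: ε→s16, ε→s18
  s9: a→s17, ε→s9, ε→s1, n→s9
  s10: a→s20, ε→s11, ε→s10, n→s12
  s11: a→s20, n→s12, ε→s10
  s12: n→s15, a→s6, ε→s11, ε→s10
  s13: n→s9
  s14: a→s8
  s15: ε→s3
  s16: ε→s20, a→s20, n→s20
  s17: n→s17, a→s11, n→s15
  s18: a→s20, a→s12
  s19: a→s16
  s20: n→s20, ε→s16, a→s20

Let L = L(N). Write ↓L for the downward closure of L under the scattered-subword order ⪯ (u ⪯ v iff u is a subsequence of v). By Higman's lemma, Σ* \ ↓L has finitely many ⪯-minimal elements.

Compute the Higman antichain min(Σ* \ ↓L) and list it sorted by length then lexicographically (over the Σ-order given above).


Antichain: [naaa].

|Q|=21, |F|=6, |δ|=48 (20 ε).
min D↑ (5 st, q0=0, F={4}): 0:a→0,n→1 1:a→2,n→1 2:a→3,n→2 3:a→4,n→3 4:a→4,n→4 [Hopcroft].
'naaa': |S_i|=[13, 12, 10, 9, 3] end={s16,s20,s6} — reject; 4/4 del acc.
1 words, ⪯-incomp.


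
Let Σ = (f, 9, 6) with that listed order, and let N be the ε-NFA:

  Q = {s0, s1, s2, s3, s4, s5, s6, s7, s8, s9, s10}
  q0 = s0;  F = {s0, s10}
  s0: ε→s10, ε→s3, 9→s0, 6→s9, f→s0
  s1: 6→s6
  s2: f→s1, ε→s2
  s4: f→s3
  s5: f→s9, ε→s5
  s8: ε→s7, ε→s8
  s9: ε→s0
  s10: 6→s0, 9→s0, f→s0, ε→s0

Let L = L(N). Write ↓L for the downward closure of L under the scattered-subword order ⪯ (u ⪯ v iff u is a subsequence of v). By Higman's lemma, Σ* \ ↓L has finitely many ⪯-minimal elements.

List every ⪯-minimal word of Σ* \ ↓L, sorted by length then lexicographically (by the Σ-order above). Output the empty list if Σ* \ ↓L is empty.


|Q|=11, |F|=2, |δ|=18 (8 ε).
min D↑ (1 st, q0=0, F={}): 0:f→0,9→0,6→0 [Hopcroft].
L(D↑) = ∅; no obstructions.

A = [].


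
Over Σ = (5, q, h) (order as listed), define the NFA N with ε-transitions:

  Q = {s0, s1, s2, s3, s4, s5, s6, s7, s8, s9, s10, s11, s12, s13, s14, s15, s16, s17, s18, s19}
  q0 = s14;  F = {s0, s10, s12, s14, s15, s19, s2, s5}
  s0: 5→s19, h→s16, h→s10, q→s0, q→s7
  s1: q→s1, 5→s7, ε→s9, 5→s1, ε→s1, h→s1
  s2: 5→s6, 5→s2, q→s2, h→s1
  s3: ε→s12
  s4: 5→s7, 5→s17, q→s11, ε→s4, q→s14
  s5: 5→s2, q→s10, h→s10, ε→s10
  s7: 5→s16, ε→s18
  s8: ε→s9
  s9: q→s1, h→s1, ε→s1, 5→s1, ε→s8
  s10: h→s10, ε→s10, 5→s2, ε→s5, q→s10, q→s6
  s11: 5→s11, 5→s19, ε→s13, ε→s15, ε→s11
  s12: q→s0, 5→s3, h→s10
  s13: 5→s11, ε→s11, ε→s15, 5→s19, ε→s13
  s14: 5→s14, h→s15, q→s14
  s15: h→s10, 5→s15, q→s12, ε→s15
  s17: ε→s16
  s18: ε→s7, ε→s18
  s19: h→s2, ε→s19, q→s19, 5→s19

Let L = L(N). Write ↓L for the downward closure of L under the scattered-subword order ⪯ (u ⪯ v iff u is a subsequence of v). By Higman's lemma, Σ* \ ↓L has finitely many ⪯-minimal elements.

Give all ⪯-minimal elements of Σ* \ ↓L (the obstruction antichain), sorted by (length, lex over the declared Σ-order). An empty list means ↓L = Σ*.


Antichain: [hh5h, hqq5hh].

|Q|=20, |F|=8, |δ|=66 (22 ε).
min D↑ (8 st, q0=0, F={7}): 0:5→0,q→0,h→1 1:5→1,q→2,h→3 2:5→2,q→4,h→3 3:5→5,q→3,h→3 4:5→6,q→4,h→3 5:5→5,q→5,h→7 6:5→6,q→6,h→5 7:5→7,q→7,h→7.
'hh5h': run [16, 15, 10, 8, 6] end={s1,s16,s18,s7,s8,s9} — reject; 4/4 single-dels accept.
'hqq5hh': |S_i|=[16, 15, 14, 12, 9, 8, 6] end={s1,s16,s18,s7,s8,s9} rej; 6/6 deletions ∈↓L.
2 words, ⪯-incomp.


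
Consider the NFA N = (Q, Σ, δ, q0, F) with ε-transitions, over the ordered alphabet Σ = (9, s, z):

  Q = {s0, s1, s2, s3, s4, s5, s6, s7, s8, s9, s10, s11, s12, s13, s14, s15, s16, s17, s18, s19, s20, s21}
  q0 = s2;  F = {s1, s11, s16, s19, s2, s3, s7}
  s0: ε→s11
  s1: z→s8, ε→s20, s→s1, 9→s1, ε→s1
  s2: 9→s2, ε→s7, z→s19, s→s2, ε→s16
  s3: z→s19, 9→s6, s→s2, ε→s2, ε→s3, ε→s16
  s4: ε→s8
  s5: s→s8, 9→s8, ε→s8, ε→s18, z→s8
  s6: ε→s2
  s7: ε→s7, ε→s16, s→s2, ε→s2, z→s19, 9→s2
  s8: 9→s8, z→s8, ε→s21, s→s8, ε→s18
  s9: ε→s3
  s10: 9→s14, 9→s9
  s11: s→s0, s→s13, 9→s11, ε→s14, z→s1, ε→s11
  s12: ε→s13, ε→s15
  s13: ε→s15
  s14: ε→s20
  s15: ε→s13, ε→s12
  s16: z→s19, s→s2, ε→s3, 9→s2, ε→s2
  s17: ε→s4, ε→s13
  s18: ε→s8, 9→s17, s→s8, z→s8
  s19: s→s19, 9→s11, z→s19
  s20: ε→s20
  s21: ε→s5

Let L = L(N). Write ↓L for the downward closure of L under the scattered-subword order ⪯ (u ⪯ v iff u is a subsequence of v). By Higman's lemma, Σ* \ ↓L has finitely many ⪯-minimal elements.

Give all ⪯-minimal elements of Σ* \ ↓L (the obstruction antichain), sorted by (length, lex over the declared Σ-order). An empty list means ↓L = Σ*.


Antichain: [z9zz].

|Q|=22, |F|=7, |δ|=66 (33 ε).
min D↑ (5 st, q0=0, F={4}): 0:9→0,s→0,z→1 1:9→2,s→1,z→1 2:9→2,s→2,z→3 3:9→3,s→3,z→4 4:9→4,s→4,z→4.
'z9zz': run [20, 15, 14, 11, 9] end={s12,s13,s15,s17,s18,s21,s4,s5,s8} — reject; 4/4 single-dels accept.
1 words, ⪯-incomp.


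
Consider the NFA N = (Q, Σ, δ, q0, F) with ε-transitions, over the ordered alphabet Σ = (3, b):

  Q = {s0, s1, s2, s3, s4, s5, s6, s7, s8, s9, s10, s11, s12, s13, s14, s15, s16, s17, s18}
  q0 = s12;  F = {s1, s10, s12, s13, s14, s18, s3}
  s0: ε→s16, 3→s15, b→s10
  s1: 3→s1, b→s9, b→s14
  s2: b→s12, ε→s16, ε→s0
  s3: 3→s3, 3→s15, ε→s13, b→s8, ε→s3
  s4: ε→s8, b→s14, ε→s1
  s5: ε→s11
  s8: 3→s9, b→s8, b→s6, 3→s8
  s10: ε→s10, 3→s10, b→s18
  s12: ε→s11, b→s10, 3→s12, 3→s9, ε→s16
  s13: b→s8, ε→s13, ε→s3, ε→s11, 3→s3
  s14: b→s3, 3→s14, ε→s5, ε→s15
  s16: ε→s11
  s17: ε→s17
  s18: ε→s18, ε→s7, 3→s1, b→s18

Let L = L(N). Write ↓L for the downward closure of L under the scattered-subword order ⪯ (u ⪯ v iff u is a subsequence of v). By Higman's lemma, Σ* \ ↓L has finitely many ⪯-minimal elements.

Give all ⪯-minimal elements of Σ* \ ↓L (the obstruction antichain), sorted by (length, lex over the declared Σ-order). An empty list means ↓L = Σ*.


Antichain: [bb3bbb].

|Q|=19, |F|=7, |δ|=45 (20 ε).
min D↑ (7 st, q0=0, F={6}): 0:3→0,b→1 1:3→1,b→2 2:3→3,b→2 3:3→3,b→4 4:3→4,b→5 5:3→5,b→6 6:3→6,b→6.
'bb3bbb': |S_i|=[15, 13, 12, 10, 9, 7, 3] end={s6,s8,s9} rej; 6/6 del acc.
1 minimals (antichain).


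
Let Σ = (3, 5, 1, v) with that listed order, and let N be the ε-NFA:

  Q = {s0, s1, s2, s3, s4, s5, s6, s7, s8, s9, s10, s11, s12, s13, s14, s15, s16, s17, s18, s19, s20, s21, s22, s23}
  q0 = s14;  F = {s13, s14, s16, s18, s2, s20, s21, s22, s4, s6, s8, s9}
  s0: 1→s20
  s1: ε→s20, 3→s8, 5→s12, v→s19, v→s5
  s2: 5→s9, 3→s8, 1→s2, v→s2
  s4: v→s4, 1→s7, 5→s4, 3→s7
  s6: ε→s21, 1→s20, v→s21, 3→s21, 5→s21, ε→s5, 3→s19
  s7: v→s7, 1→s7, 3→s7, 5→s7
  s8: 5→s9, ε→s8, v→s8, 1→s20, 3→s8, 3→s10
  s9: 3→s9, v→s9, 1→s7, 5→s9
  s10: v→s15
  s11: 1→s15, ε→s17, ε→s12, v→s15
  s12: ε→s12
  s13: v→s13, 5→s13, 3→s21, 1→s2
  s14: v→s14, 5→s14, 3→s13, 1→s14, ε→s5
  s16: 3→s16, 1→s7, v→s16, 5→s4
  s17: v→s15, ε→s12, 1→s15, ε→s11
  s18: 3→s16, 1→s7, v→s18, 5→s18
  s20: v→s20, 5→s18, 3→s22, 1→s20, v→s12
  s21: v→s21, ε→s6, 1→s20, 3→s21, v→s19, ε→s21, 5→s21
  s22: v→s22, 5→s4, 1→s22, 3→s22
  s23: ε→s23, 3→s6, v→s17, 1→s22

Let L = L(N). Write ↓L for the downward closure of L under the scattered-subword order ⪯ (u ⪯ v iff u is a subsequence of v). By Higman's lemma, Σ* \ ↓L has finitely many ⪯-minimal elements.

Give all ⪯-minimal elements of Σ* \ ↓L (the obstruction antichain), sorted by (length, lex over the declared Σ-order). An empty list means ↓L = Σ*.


min(Σ*\↓L) = [3151, 331353].

|Q|=24, |F|=12, |δ|=82 (13 ε).
min D↑ (12 st, q0=0, F={9}): 0:3→1,5→0,1→0,v→0 1:3→2,5→1,1→3,v→1 2:3→2,5→2,1→4,v→2 3:3→5,5→6,1→3,v→3 4:3→7,5→8,1→4,v→4 5:3→5,5→6,1→4,v→5 6:3→6,5→6,1→9,v→6 7:3→7,5→10,1→7,v→7 8:3→11,5→8,1→9,v→8 9:3→9,5→9,1→9,v→9 10:3→9,5→10,1→9,v→10 11:3→11,5→10,1→9,v→11 [Hopcroft].
'3151': |S_i|=[18, 17, 12, 5, 1] end={s7} — reject; 4/4 single-dels accept.
'331353': |S_i|=[18, 17, 15, 7, 4, 2, 1] end={s7} — reject; 6/6 single-dels accept.
2 minimals (antichain).
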